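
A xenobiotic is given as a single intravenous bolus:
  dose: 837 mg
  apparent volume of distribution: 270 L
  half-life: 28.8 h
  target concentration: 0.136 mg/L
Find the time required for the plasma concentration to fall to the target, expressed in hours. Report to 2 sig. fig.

130 h

C₀ = Dose / Vd = 837.0 / 270 = 3.100 mg/L
k = ln2 / t½ = 0.693147 / 28.8 = 0.02407 h⁻¹
t = ln(C₀ / C) / k = ln(3.100 / 0.136) / 0.02407
  = ln(22.79) / 0.02407 = 3.126 / 0.02407 = 129.9 h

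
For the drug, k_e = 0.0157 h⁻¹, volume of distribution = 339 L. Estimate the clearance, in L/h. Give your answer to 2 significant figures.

CL = k × Vd = 0.0157 × 339 = 5.322 L/h

5.3 L/h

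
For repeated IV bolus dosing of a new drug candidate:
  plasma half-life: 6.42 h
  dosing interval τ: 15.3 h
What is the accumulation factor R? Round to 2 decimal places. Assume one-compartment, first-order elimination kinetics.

k = ln2 / t½ = 0.693147 / 6.42 = 0.1080 h⁻¹
e^(−kτ) = e^(−0.1080 × 15.3) = 0.1916
Accumulation ratio R = 1 / (1 − e^(−kτ)) = 1 / (1 − 0.1916) = 1.237

1.24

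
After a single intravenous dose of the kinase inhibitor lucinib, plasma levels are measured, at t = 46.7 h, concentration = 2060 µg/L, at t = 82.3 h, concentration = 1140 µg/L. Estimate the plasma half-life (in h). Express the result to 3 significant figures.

k = ln(C₁/C₂) / (t₂ − t₁) = ln(2060/1140) / (82.3 − 46.7)
  = 0.5917 / 35.60 = 0.01662 h⁻¹
t½ = ln2 / k = 0.693147 / 0.01662 = 41.71 h

41.7 h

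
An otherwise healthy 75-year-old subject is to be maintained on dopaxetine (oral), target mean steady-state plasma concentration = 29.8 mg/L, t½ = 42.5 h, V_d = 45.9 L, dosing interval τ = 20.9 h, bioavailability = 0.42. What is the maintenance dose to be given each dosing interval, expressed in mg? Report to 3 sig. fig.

1110 mg

k = ln2 / t½ = 0.693147 / 42.5 = 0.01631 h⁻¹
CL = k × Vd = 0.01631 × 45.9 = 0.7486 L/h
At steady state, F × (Dose/τ) = Css × CL.
Dose = Css × CL × τ / F = 29.8 × 0.7486 × 20.9 / 0.42 = 1110 mg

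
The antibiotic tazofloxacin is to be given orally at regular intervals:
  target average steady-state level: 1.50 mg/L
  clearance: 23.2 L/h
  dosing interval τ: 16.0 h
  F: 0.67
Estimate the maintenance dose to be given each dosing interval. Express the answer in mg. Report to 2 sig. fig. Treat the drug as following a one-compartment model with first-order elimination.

830 mg

At steady state, F × (Dose/τ) = Css × CL.
Dose = Css × CL × τ / F = 1.50 × 23.20 × 16.0 / 0.67 = 831.0 mg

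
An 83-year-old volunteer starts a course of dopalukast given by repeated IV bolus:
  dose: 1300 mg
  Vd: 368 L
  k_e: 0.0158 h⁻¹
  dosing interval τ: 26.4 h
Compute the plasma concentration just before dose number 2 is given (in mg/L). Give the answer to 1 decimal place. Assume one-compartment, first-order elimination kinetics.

2.3 mg/L

C₀ per dose = Dose / Vd = 1300 / 368 = 3.533 mg/L
Fraction remaining after one interval: r = e^(−kτ) = e^(−0.01580 × 26.4) = 0.6589
Before dose 2, 1 dose has been given (aged 1τ).
C_trough = C₀ × r = 3.533 × 0.6589 = 2.328 mg/L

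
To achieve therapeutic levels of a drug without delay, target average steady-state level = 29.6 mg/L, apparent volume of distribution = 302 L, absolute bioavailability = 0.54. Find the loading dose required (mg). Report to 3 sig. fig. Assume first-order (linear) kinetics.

16600 mg

LD = Css × Vd / F = 29.6 × 302 / 0.54 = 16550 mg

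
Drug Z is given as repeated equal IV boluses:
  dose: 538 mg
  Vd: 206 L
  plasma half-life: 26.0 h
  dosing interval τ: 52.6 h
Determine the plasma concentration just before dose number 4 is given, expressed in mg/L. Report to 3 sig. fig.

C₀ per dose = Dose / Vd = 538 / 206 = 2.612 mg/L
k = ln2 / t½ = 0.693147 / 26.0 = 0.02666 h⁻¹
Fraction remaining after one interval: r = e^(−kτ) = e^(−0.02666 × 52.6) = 0.2460
Before dose 4, 3 doses have been given (aged 1τ, 2τ, 3τ).
C_trough = C₀ × (r + r² + … + r^3) = C₀ × r(1−r^3)/(1−r)
        = 2.612 × 0.2460 × (1 − 0.01489) / (1 − 0.2460) = 0.8395 mg/L

0.840 mg/L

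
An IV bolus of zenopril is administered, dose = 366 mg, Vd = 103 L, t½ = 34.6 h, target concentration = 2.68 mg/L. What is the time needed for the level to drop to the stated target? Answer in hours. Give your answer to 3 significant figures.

C₀ = Dose / Vd = 366.0 / 103 = 3.553 mg/L
k = ln2 / t½ = 0.693147 / 34.6 = 0.02003 h⁻¹
t = ln(C₀ / C) / k = ln(3.553 / 2.68) / 0.02003
  = ln(1.326) / 0.02003 = 0.2822 / 0.02003 = 14.09 h

14.1 h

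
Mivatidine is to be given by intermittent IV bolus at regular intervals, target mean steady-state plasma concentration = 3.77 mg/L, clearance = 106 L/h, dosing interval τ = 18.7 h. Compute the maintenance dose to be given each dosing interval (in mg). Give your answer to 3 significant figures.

At steady state, Dose/τ = Css × CL.
Dose = Css × CL × τ = 3.77 × 106.0 × 18.7 = 7473 mg

7470 mg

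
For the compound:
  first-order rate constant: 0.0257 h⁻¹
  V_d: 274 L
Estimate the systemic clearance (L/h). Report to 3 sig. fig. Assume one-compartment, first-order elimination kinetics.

CL = k × Vd = 0.0257 × 274 = 7.042 L/h

7.04 L/h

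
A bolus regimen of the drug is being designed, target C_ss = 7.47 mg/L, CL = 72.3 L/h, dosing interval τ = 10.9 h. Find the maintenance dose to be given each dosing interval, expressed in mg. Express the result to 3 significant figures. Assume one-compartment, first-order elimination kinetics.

At steady state, Dose/τ = Css × CL.
Dose = Css × CL × τ = 7.47 × 72.30 × 10.9 = 5887 mg

5890 mg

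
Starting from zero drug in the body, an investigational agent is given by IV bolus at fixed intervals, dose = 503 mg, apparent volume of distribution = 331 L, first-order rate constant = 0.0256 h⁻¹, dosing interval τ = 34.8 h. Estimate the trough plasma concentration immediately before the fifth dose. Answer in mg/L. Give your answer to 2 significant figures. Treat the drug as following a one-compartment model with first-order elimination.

C₀ per dose = Dose / Vd = 503 / 331 = 1.520 mg/L
Fraction remaining after one interval: r = e^(−kτ) = e^(−0.02560 × 34.8) = 0.4103
Before dose 5, 4 doses have been given (aged 1τ, 2τ, 3τ, 4τ).
C_trough = C₀ × (r + r² + … + r^4) = C₀ × r(1−r^4)/(1−r)
        = 1.520 × 0.4103 × (1 − 0.02834) / (1 − 0.4103) = 1.028 mg/L

1.0 mg/L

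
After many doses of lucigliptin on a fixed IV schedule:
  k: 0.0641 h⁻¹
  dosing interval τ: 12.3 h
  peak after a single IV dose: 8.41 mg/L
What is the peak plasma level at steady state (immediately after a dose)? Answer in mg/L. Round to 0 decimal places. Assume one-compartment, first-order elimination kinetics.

15 mg/L

e^(−kτ) = e^(−0.06410 × 12.3) = 0.4546
Accumulation ratio R = 1 / (1 − e^(−kτ)) = 1 / (1 − 0.4546) = 1.834
Steady-state peak = C₀ × R = 8.41 × 1.834 = 15.42 mg/L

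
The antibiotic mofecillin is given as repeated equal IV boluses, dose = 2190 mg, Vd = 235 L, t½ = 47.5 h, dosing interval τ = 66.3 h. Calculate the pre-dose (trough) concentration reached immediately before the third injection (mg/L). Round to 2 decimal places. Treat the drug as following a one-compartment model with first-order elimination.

4.89 mg/L

C₀ per dose = Dose / Vd = 2190 / 235 = 9.319 mg/L
k = ln2 / t½ = 0.693147 / 47.5 = 0.01459 h⁻¹
Fraction remaining after one interval: r = e^(−kτ) = e^(−0.01459 × 66.3) = 0.3801
Before dose 3, 2 doses have been given (aged 1τ, 2τ).
C_trough = C₀ × (r + r²) = 9.319 × (0.3801 + 0.1445) = 4.889 mg/L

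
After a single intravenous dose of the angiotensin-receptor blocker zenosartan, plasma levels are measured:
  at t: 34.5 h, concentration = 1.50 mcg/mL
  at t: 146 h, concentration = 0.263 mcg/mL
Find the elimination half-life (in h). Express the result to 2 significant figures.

k = ln(C₁/C₂) / (t₂ − t₁) = ln(1.50/0.263) / (146 − 34.5)
  = 1.741 / 111.5 = 0.01561 h⁻¹
t½ = ln2 / k = 0.693147 / 0.01561 = 44.40 h

44 h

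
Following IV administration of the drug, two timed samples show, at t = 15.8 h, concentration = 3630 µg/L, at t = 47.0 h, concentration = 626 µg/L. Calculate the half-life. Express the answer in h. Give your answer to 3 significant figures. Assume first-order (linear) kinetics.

12.3 h

k = ln(C₁/C₂) / (t₂ − t₁) = ln(3630/626) / (47.0 − 15.8)
  = 1.758 / 31.20 = 0.05635 h⁻¹
t½ = ln2 / k = 0.693147 / 0.05635 = 12.30 h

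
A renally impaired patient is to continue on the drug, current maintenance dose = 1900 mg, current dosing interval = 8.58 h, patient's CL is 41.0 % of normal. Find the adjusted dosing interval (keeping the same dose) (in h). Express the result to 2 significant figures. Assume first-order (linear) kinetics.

21 h

To keep the same average steady-state level, dosing rate must scale with clearance.
CL ratio = 41.0 / 100 = 0.4100
New interval (same dose) = 8.58 / 0.4100 = 20.93 h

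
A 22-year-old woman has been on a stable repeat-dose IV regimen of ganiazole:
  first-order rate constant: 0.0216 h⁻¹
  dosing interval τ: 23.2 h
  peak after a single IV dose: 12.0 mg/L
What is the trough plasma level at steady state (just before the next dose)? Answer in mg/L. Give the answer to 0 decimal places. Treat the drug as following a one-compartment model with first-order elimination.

e^(−kτ) = e^(−0.02160 × 23.2) = 0.6059
Accumulation ratio R = 1 / (1 − e^(−kτ)) = 1 / (1 − 0.6059) = 2.537
Steady-state trough = C₀ × R × e^(−kτ) = 12.0 × 2.537 × 0.6059 = 18.45 mg/L

18 mg/L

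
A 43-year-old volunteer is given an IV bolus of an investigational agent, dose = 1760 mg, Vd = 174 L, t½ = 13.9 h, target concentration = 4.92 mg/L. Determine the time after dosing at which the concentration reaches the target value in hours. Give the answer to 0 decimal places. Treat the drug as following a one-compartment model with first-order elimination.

14 h

C₀ = Dose / Vd = 1760 / 174 = 10.11 mg/L
k = ln2 / t½ = 0.693147 / 13.9 = 0.04987 h⁻¹
t = ln(C₀ / C) / k = ln(10.11 / 4.92) / 0.04987
  = ln(2.055) / 0.04987 = 0.7203 / 0.04987 = 14.44 h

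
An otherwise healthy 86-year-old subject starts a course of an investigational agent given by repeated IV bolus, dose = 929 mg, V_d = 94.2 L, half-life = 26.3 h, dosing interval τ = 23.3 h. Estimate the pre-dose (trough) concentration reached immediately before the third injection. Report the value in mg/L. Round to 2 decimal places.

C₀ per dose = Dose / Vd = 929 / 94.2 = 9.862 mg/L
k = ln2 / t½ = 0.693147 / 26.3 = 0.02636 h⁻¹
Fraction remaining after one interval: r = e^(−kτ) = e^(−0.02636 × 23.3) = 0.5411
Before dose 3, 2 doses have been given (aged 1τ, 2τ).
C_trough = C₀ × (r + r²) = 9.862 × (0.5411 + 0.2928) = 8.224 mg/L

8.22 mg/L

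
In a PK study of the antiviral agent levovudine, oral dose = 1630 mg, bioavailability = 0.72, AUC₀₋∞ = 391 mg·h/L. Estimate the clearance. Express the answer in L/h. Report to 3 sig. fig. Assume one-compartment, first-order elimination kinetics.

CL = F·Dose / AUC = 0.72 × 1630 / 391 = 3.002 L/h

3.00 L/h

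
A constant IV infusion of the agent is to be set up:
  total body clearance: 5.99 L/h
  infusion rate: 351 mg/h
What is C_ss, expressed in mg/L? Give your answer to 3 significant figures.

58.6 mg/L

At steady state Css = R₀ / CL = 351 / 5.990 = 58.60 mg/L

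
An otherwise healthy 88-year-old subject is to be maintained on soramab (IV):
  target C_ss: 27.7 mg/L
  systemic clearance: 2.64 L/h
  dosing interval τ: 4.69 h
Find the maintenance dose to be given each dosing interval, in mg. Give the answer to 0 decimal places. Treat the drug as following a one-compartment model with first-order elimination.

At steady state, Dose/τ = Css × CL.
Dose = Css × CL × τ = 27.7 × 2.640 × 4.69 = 343.0 mg

343 mg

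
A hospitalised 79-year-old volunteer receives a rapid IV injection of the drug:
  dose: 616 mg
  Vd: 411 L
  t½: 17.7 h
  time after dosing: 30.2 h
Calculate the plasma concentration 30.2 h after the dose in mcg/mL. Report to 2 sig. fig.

C₀ = Dose / Vd = 616.0 / 411 = 1.499 mg/L
k = ln2 / t½ = 0.693147 / 17.7 = 0.03916 h⁻¹
C = C₀ · e^(−k·t) = 1.499 × e^(−0.03916 × 30.2)
  = 1.499 × 0.3065 = 0.4594 mg/L
(0.4594 mg/L = 0.4594 mcg/mL)

0.46 mcg/mL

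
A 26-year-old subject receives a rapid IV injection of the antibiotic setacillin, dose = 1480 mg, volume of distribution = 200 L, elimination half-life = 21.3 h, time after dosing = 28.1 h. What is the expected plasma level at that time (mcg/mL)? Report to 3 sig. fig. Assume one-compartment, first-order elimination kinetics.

2.97 mcg/mL

C₀ = Dose / Vd = 1480 / 200 = 7.400 mg/L
k = ln2 / t½ = 0.693147 / 21.3 = 0.03254 h⁻¹
C = C₀ · e^(−k·t) = 7.400 × e^(−0.03254 × 28.1)
  = 7.400 × 0.4008 = 2.966 mg/L
(2.966 mg/L = 2.966 mcg/mL)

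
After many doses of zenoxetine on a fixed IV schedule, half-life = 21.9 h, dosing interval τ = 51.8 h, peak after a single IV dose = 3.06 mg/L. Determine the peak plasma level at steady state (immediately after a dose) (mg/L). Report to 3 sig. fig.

3.80 mg/L

k = ln2 / t½ = 0.693147 / 21.9 = 0.03165 h⁻¹
e^(−kτ) = e^(−0.03165 × 51.8) = 0.1941
Accumulation ratio R = 1 / (1 − e^(−kτ)) = 1 / (1 − 0.1941) = 1.241
Steady-state peak = C₀ × R = 3.06 × 1.241 = 3.797 mg/L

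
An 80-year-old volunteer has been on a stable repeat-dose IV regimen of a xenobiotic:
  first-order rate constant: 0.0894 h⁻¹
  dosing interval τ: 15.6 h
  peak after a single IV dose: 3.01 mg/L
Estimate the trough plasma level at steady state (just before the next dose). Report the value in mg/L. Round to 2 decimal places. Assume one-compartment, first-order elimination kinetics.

0.99 mg/L

e^(−kτ) = e^(−0.08940 × 15.6) = 0.2479
Accumulation ratio R = 1 / (1 − e^(−kτ)) = 1 / (1 − 0.2479) = 1.330
Steady-state trough = C₀ × R × e^(−kτ) = 3.01 × 1.330 × 0.2479 = 0.9924 mg/L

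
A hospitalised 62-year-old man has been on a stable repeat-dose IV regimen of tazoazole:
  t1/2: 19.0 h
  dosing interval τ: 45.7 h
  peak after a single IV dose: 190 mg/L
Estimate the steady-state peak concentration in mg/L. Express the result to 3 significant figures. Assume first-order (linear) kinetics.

k = ln2 / t½ = 0.693147 / 19.0 = 0.03648 h⁻¹
e^(−kτ) = e^(−0.03648 × 45.7) = 0.1888
Accumulation ratio R = 1 / (1 − e^(−kτ)) = 1 / (1 − 0.1888) = 1.233
Steady-state peak = C₀ × R = 190 × 1.233 = 234.3 mg/L

234 mg/L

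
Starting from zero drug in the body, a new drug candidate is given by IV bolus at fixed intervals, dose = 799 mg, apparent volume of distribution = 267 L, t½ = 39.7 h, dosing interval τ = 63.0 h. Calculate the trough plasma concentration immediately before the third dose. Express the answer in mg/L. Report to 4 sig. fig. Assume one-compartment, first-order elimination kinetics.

C₀ per dose = Dose / Vd = 799 / 267 = 2.993 mg/L
k = ln2 / t½ = 0.693147 / 39.7 = 0.01746 h⁻¹
Fraction remaining after one interval: r = e^(−kτ) = e^(−0.01746 × 63.0) = 0.3329
Before dose 3, 2 doses have been given (aged 1τ, 2τ).
C_trough = C₀ × (r + r²) = 2.993 × (0.3329 + 0.1108) = 1.328 mg/L

1.328 mg/L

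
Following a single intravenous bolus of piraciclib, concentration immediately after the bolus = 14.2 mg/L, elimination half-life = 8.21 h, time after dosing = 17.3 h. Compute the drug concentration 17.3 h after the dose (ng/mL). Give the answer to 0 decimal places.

k = ln2 / t½ = 0.693147 / 8.21 = 0.08443 h⁻¹
C = C₀ · e^(−k·t) = 14.20 × e^(−0.08443 × 17.3)
  = 14.20 × 0.2321 = 3.296 mg/L
Convert: 3.296 mg/L × 1000 = 3296 ng/mL

3296 ng/mL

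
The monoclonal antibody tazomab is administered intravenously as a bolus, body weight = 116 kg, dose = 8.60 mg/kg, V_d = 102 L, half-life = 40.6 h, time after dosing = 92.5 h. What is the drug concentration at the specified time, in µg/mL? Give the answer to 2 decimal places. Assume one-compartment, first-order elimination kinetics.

Total dose = 8.60 × 116 = 997.6 mg
C₀ = Dose / Vd = 997.6 / 102 = 9.780 mg/L
k = ln2 / t½ = 0.693147 / 40.6 = 0.01707 h⁻¹
C = C₀ · e^(−k·t) = 9.780 × e^(−0.01707 × 92.5)
  = 9.780 × 0.2062 = 2.017 mg/L
(2.017 mg/L = 2.017 µg/mL)

2.02 µg/mL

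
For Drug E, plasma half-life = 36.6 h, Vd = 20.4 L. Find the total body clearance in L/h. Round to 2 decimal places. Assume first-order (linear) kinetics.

k = ln2 / t½ = 0.693147 / 36.6 = 0.01894 h⁻¹
CL = k × Vd = 0.01894 × 20.4 = 0.3864 L/h

0.39 L/h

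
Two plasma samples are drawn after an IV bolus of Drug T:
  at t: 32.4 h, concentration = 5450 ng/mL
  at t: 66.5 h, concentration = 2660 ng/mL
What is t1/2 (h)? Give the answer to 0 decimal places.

k = ln(C₁/C₂) / (t₂ − t₁) = ln(5450/2660) / (66.5 − 32.4)
  = 0.7173 / 34.10 = 0.02104 h⁻¹
t½ = ln2 / k = 0.693147 / 0.02104 = 32.94 h

33 h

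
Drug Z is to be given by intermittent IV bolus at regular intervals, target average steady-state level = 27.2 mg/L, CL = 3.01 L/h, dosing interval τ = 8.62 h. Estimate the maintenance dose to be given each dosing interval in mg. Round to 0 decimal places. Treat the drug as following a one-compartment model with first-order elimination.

706 mg

At steady state, Dose/τ = Css × CL.
Dose = Css × CL × τ = 27.2 × 3.010 × 8.62 = 705.7 mg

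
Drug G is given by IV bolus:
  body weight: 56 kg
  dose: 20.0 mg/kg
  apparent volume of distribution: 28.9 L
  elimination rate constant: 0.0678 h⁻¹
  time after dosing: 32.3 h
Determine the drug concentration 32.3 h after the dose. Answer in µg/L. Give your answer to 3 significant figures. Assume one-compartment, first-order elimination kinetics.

Total dose = 20.0 × 56 = 1120 mg
C₀ = Dose / Vd = 1120 / 28.9 = 38.75 mg/L
C = C₀ · e^(−k·t) = 38.75 × e^(−0.06780 × 32.3)
  = 38.75 × 0.1119 = 4.336 mg/L
Convert: 4.336 mg/L × 1000 = 4336 µg/L

4340 µg/L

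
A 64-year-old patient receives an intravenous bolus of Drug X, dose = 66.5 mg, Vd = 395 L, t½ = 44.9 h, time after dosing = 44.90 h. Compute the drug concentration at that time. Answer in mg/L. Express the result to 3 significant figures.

0.0842 mg/L

C₀ = Dose / Vd = 66.50 / 395 = 0.1684 mg/L
k = ln2 / t½ = 0.693147 / 44.9 = 0.01544 h⁻¹
t / t½ = 44.90 / 44.9 = 1 half-lives
C = C₀ × (1/2)^1 = 0.1684 × 0.5000 = 0.08420 mg/L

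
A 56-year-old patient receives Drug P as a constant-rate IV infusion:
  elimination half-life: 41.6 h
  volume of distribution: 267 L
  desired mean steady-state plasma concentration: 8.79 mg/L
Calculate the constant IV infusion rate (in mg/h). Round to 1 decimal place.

k = ln2 / t½ = 0.693147 / 41.6 = 0.01666 h⁻¹
CL = k × Vd = 0.01666 × 267 = 4.448 L/h
At steady state, infusion rate R₀ = Css × CL = 8.79 × 4.448 = 39.10 mg/h

39.1 mg/h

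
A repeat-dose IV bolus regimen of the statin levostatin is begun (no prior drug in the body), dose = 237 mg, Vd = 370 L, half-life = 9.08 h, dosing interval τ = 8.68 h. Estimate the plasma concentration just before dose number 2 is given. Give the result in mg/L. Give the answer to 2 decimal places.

0.33 mg/L

C₀ per dose = Dose / Vd = 237 / 370 = 0.6405 mg/L
k = ln2 / t½ = 0.693147 / 9.08 = 0.07634 h⁻¹
Fraction remaining after one interval: r = e^(−kτ) = e^(−0.07634 × 8.68) = 0.5155
Before dose 2, 1 dose has been given (aged 1τ).
C_trough = C₀ × r = 0.6405 × 0.5155 = 0.3302 mg/L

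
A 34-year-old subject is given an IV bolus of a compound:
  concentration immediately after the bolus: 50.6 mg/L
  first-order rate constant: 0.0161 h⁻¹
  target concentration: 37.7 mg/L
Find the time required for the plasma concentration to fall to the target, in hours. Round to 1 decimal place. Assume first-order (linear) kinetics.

18.3 h

t = ln(C₀ / C) / k = ln(50.60 / 37.7) / 0.01610
  = ln(1.342) / 0.01610 = 0.2942 / 0.01610 = 18.27 h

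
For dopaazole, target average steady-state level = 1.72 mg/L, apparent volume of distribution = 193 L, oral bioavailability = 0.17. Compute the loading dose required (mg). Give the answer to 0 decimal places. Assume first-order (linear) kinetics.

1953 mg

LD = Css × Vd / F = 1.72 × 193 / 0.17 = 1953 mg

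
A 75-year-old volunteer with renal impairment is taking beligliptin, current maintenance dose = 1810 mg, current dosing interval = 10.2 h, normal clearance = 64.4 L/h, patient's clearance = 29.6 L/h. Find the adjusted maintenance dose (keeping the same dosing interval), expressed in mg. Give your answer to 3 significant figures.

To keep the same average steady-state level, dosing rate must scale with clearance.
CL ratio = 29.6 / 64.4 = 0.4596
New dose (same interval) = 1810 × 0.4596 = 831.9 mg

832 mg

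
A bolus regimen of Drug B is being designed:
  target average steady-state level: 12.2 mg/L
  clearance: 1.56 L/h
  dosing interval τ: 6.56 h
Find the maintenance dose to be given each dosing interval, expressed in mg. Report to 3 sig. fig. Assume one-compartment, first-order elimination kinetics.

At steady state, Dose/τ = Css × CL.
Dose = Css × CL × τ = 12.2 × 1.560 × 6.56 = 124.8 mg

125 mg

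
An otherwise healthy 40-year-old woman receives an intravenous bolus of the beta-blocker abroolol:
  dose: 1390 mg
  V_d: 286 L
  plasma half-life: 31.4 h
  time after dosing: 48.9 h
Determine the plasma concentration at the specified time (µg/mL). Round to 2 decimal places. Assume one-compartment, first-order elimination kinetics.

1.65 µg/mL

C₀ = Dose / Vd = 1390 / 286 = 4.860 mg/L
k = ln2 / t½ = 0.693147 / 31.4 = 0.02207 h⁻¹
C = C₀ · e^(−k·t) = 4.860 × e^(−0.02207 × 48.9)
  = 4.860 × 0.3399 = 1.652 mg/L
(1.652 mg/L = 1.652 µg/mL)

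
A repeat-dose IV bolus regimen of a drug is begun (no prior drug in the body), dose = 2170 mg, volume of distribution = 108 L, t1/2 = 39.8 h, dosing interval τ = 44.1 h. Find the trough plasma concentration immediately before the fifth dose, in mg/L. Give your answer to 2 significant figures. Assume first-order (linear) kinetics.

17 mg/L

C₀ per dose = Dose / Vd = 2170 / 108 = 20.09 mg/L
k = ln2 / t½ = 0.693147 / 39.8 = 0.01742 h⁻¹
Fraction remaining after one interval: r = e^(−kτ) = e^(−0.01742 × 44.1) = 0.4638
Before dose 5, 4 doses have been given (aged 1τ, 2τ, 3τ, 4τ).
C_trough = C₀ × (r + r² + … + r^4) = C₀ × r(1−r^4)/(1−r)
        = 20.09 × 0.4638 × (1 − 0.04627) / (1 − 0.4638) = 16.57 mg/L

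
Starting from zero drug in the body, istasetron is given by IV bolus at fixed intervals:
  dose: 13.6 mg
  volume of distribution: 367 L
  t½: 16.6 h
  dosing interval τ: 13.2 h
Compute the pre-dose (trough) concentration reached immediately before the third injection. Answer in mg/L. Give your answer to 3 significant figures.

0.0337 mg/L

C₀ per dose = Dose / Vd = 13.6 / 367 = 0.03706 mg/L
k = ln2 / t½ = 0.693147 / 16.6 = 0.04176 h⁻¹
Fraction remaining after one interval: r = e^(−kτ) = e^(−0.04176 × 13.2) = 0.5762
Before dose 3, 2 doses have been given (aged 1τ, 2τ).
C_trough = C₀ × (r + r²) = 0.03706 × (0.5762 + 0.3320) = 0.03366 mg/L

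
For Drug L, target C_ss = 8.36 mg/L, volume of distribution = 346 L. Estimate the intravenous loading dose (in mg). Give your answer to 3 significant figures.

2890 mg

LD = Css × Vd = 8.36 × 346 = 2893 mg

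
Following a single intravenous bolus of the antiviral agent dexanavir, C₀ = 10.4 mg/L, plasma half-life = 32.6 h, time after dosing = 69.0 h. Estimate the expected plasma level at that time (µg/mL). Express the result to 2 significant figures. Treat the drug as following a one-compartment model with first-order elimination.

2.4 µg/mL

k = ln2 / t½ = 0.693147 / 32.6 = 0.02126 h⁻¹
C = C₀ · e^(−k·t) = 10.40 × e^(−0.02126 × 69.0)
  = 10.40 × 0.2306 = 2.398 mg/L
(2.398 mg/L = 2.398 µg/mL)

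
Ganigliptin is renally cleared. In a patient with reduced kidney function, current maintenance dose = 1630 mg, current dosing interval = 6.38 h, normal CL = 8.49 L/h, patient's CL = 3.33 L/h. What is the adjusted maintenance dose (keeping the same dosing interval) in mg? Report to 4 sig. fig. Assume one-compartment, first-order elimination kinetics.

To keep the same average steady-state level, dosing rate must scale with clearance.
CL ratio = 3.33 / 8.49 = 0.3922
New dose (same interval) = 1630 × 0.3922 = 639.3 mg

639.3 mg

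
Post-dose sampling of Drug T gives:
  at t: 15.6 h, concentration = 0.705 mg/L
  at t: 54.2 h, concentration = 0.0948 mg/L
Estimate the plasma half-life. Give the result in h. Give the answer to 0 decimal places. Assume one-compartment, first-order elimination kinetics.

13 h

k = ln(C₁/C₂) / (t₂ − t₁) = ln(0.705/0.0948) / (54.2 − 15.6)
  = 2.006 / 38.60 = 0.05197 h⁻¹
t½ = ln2 / k = 0.693147 / 0.05197 = 13.34 h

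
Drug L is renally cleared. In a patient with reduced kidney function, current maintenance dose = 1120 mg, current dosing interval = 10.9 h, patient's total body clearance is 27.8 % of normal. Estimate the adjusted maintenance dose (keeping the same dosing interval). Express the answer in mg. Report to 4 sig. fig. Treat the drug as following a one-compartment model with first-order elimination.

To keep the same average steady-state level, dosing rate must scale with clearance.
CL ratio = 27.8 / 100 = 0.2780
New dose (same interval) = 1120 × 0.2780 = 311.4 mg

311.4 mg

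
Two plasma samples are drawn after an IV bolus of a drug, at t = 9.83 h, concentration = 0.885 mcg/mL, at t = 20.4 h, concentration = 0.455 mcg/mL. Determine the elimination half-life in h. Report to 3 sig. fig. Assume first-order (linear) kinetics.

11.0 h

k = ln(C₁/C₂) / (t₂ − t₁) = ln(0.885/0.455) / (20.4 − 9.83)
  = 0.6653 / 10.57 = 0.06294 h⁻¹
t½ = ln2 / k = 0.693147 / 0.06294 = 11.01 h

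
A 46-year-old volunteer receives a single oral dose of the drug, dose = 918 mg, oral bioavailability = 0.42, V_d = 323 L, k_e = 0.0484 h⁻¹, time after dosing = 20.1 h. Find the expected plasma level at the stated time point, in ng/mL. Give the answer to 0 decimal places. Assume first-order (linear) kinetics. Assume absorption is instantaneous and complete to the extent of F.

451 ng/mL

Amount reaching circulation = F × Dose = 0.42 × 918.0 = 385.6 mg
C₀ = F·Dose / Vd = 385.6 / 323 = 1.194 mg/L
C = C₀ · e^(−k·t) = 1.194 × e^(−0.04840 × 20.1)
  = 1.194 × 0.3780 = 0.4513 mg/L
Convert: 0.4513 mg/L × 1000 = 451.3 ng/mL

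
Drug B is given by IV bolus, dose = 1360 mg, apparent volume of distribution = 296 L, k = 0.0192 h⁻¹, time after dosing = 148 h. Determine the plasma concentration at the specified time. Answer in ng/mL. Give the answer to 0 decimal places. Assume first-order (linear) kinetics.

268 ng/mL

C₀ = Dose / Vd = 1360 / 296 = 4.595 mg/L
C = C₀ · e^(−k·t) = 4.595 × e^(−0.01920 × 148)
  = 4.595 × 0.05833 = 0.2680 mg/L
Convert: 0.2680 mg/L × 1000 = 268.0 ng/mL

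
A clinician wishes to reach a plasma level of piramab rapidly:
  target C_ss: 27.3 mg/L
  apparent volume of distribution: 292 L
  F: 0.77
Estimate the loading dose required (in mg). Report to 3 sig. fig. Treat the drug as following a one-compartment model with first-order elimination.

10400 mg

LD = Css × Vd / F = 27.3 × 292 / 0.77 = 10350 mg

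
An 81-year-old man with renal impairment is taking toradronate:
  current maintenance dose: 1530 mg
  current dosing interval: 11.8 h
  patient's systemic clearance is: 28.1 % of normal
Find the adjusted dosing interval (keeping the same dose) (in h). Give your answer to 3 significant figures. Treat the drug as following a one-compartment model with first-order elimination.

42.0 h

To keep the same average steady-state level, dosing rate must scale with clearance.
CL ratio = 28.1 / 100 = 0.2810
New interval (same dose) = 11.8 / 0.2810 = 41.99 h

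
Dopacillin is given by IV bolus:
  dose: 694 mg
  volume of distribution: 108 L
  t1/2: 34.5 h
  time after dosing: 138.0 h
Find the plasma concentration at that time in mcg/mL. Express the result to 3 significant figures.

0.402 mcg/mL

C₀ = Dose / Vd = 694.0 / 108 = 6.426 mg/L
k = ln2 / t½ = 0.693147 / 34.5 = 0.02009 h⁻¹
t / t½ = 138.0 / 34.5 = 4 half-lives
C = C₀ × (1/2)^4 = 6.426 × 0.06250 = 0.4016 mg/L
(0.4016 mg/L = 0.4016 mcg/mL)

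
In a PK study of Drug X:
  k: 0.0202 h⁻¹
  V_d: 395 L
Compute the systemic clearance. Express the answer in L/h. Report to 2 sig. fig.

8.0 L/h

CL = k × Vd = 0.0202 × 395 = 7.979 L/h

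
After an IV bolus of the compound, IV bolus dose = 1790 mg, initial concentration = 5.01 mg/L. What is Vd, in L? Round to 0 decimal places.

Vd = Dose / C₀ = 1790 / 5.01 = 357.3 L

357 L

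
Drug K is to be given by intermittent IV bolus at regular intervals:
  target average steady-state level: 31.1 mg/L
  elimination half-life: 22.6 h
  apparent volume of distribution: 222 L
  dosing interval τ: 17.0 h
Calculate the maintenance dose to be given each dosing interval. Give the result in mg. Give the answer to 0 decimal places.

3600 mg

k = ln2 / t½ = 0.693147 / 22.6 = 0.03067 h⁻¹
CL = k × Vd = 0.03067 × 222 = 6.809 L/h
At steady state, Dose/τ = Css × CL.
Dose = Css × CL × τ = 31.1 × 6.809 × 17.0 = 3600 mg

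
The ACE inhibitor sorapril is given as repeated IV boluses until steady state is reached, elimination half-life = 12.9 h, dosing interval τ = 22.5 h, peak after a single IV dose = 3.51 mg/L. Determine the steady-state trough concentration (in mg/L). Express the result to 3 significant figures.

k = ln2 / t½ = 0.693147 / 12.9 = 0.05373 h⁻¹
e^(−kτ) = e^(−0.05373 × 22.5) = 0.2985
Accumulation ratio R = 1 / (1 − e^(−kτ)) = 1 / (1 − 0.2985) = 1.426
Steady-state trough = C₀ × R × e^(−kτ) = 3.51 × 1.426 × 0.2985 = 1.494 mg/L

1.49 mg/L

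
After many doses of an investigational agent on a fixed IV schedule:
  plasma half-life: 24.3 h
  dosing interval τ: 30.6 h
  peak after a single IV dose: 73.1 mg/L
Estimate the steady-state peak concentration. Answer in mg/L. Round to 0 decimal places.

126 mg/L

k = ln2 / t½ = 0.693147 / 24.3 = 0.02852 h⁻¹
e^(−kτ) = e^(−0.02852 × 30.6) = 0.4178
Accumulation ratio R = 1 / (1 − e^(−kτ)) = 1 / (1 − 0.4178) = 1.718
Steady-state peak = C₀ × R = 73.1 × 1.718 = 125.6 mg/L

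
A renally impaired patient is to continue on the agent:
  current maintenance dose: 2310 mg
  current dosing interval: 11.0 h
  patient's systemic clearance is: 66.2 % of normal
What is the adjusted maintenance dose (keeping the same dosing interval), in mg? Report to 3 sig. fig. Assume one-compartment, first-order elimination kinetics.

To keep the same average steady-state level, dosing rate must scale with clearance.
CL ratio = 66.2 / 100 = 0.6620
New dose (same interval) = 2310 × 0.6620 = 1529 mg

1530 mg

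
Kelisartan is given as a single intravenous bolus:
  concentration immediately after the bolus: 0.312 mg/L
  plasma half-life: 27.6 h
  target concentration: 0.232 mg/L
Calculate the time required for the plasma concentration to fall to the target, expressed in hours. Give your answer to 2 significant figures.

k = ln2 / t½ = 0.693147 / 27.6 = 0.02511 h⁻¹
t = ln(C₀ / C) / k = ln(0.3120 / 0.232) / 0.02511
  = ln(1.345) / 0.02511 = 0.2964 / 0.02511 = 11.80 h

12 h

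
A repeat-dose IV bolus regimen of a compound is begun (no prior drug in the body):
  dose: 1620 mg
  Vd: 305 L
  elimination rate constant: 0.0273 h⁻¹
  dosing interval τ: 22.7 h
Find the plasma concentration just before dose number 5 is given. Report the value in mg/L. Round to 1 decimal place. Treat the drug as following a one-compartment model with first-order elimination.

C₀ per dose = Dose / Vd = 1620 / 305 = 5.311 mg/L
Fraction remaining after one interval: r = e^(−kτ) = e^(−0.02730 × 22.7) = 0.5381
Before dose 5, 4 doses have been given (aged 1τ, 2τ, 3τ, 4τ).
C_trough = C₀ × (r + r² + … + r^4) = C₀ × r(1−r^4)/(1−r)
        = 5.311 × 0.5381 × (1 − 0.08384) / (1 − 0.5381) = 5.668 mg/L

5.7 mg/L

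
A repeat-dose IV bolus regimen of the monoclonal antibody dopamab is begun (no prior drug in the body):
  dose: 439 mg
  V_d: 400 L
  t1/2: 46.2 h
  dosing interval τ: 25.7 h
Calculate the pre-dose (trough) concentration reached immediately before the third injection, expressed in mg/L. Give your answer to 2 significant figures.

1.3 mg/L

C₀ per dose = Dose / Vd = 439 / 400 = 1.098 mg/L
k = ln2 / t½ = 0.693147 / 46.2 = 0.01500 h⁻¹
Fraction remaining after one interval: r = e^(−kτ) = e^(−0.01500 × 25.7) = 0.6801
Before dose 3, 2 doses have been given (aged 1τ, 2τ).
C_trough = C₀ × (r + r²) = 1.098 × (0.6801 + 0.4625) = 1.255 mg/L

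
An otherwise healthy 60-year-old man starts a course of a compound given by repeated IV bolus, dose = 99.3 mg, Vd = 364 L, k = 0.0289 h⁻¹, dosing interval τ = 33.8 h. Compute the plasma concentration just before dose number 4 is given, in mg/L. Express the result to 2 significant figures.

C₀ per dose = Dose / Vd = 99.3 / 364 = 0.2728 mg/L
Fraction remaining after one interval: r = e^(−kτ) = e^(−0.02890 × 33.8) = 0.3765
Before dose 4, 3 doses have been given (aged 1τ, 2τ, 3τ).
C_trough = C₀ × (r + r² + … + r^3) = C₀ × r(1−r^3)/(1−r)
        = 0.2728 × 0.3765 × (1 − 0.05337) / (1 − 0.3765) = 0.1559 mg/L

0.16 mg/L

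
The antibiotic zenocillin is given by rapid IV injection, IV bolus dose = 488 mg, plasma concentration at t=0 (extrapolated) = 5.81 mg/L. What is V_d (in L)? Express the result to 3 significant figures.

Vd = Dose / C₀ = 488.0 / 5.81 = 83.99 L

84.0 L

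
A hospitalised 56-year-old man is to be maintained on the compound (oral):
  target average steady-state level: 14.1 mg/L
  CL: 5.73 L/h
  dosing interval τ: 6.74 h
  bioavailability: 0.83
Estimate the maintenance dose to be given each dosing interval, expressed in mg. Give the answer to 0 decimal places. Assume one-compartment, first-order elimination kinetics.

656 mg

At steady state, F × (Dose/τ) = Css × CL.
Dose = Css × CL × τ / F = 14.1 × 5.730 × 6.74 / 0.83 = 656.1 mg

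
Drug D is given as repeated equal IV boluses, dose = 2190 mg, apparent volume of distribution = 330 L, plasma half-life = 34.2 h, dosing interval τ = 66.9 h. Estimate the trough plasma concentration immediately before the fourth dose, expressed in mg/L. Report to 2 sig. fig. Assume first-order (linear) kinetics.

C₀ per dose = Dose / Vd = 2190 / 330 = 6.636 mg/L
k = ln2 / t½ = 0.693147 / 34.2 = 0.02027 h⁻¹
Fraction remaining after one interval: r = e^(−kτ) = e^(−0.02027 × 66.9) = 0.2577
Before dose 4, 3 doses have been given (aged 1τ, 2τ, 3τ).
C_trough = C₀ × (r + r² + … + r^3) = C₀ × r(1−r^3)/(1−r)
        = 6.636 × 0.2577 × (1 − 0.01711) / (1 − 0.2577) = 2.264 mg/L

2.3 mg/L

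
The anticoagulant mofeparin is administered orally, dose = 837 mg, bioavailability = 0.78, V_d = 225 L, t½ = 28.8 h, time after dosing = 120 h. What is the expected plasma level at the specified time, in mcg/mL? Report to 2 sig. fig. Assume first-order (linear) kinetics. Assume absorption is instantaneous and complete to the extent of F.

Amount reaching circulation = F × Dose = 0.78 × 837.0 = 652.9 mg
C₀ = F·Dose / Vd = 652.9 / 225 = 2.902 mg/L
k = ln2 / t½ = 0.693147 / 28.8 = 0.02407 h⁻¹
C = C₀ · e^(−k·t) = 2.902 × e^(−0.02407 × 120)
  = 2.902 × 0.05567 = 0.1616 mg/L
(0.1616 mg/L = 0.1616 mcg/mL)

0.16 mcg/mL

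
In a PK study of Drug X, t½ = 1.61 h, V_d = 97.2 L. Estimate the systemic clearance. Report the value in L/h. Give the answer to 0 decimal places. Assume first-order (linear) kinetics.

k = ln2 / t½ = 0.693147 / 1.61 = 0.4305 h⁻¹
CL = k × Vd = 0.4305 × 97.2 = 41.84 L/h

42 L/h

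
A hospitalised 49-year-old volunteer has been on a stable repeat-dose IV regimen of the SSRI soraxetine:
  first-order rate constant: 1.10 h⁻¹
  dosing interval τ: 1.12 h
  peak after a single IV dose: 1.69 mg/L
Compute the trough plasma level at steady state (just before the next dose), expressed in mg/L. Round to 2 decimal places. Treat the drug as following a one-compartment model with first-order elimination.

0.70 mg/L

e^(−kτ) = e^(−1.100 × 1.12) = 0.2917
Accumulation ratio R = 1 / (1 − e^(−kτ)) = 1 / (1 − 0.2917) = 1.412
Steady-state trough = C₀ × R × e^(−kτ) = 1.69 × 1.412 × 0.2917 = 0.6961 mg/L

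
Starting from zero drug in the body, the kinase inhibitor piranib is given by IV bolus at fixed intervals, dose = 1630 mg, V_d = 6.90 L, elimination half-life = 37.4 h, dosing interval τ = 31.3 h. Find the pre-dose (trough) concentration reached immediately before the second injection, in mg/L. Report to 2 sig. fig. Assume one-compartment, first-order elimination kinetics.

130 mg/L

C₀ per dose = Dose / Vd = 1630 / 6.90 = 236.2 mg/L
k = ln2 / t½ = 0.693147 / 37.4 = 0.01853 h⁻¹
Fraction remaining after one interval: r = e^(−kτ) = e^(−0.01853 × 31.3) = 0.5599
Before dose 2, 1 dose has been given (aged 1τ).
C_trough = C₀ × r = 236.2 × 0.5599 = 132.2 mg/L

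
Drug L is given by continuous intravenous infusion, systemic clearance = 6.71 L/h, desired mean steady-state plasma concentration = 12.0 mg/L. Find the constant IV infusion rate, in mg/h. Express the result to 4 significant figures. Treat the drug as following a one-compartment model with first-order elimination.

80.52 mg/h

At steady state, infusion rate R₀ = Css × CL = 12.0 × 6.710 = 80.52 mg/h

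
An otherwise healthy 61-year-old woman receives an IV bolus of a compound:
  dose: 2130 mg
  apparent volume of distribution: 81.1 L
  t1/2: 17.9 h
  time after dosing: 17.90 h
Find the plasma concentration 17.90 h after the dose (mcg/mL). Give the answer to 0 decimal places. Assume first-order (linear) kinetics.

C₀ = Dose / Vd = 2130 / 81.1 = 26.26 mg/L
k = ln2 / t½ = 0.693147 / 17.9 = 0.03872 h⁻¹
t / t½ = 17.90 / 17.9 = 1 half-lives
C = C₀ × (1/2)^1 = 26.26 × 0.5000 = 13.13 mg/L
(13.13 mg/L = 13.13 mcg/mL)

13 mcg/mL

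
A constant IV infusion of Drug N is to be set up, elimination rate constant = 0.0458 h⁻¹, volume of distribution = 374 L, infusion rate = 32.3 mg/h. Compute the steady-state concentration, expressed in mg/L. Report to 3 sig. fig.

CL = k × Vd = 0.04580 × 374 = 17.13 L/h
At steady state Css = R₀ / CL = 32.3 / 17.13 = 1.886 mg/L

1.89 mg/L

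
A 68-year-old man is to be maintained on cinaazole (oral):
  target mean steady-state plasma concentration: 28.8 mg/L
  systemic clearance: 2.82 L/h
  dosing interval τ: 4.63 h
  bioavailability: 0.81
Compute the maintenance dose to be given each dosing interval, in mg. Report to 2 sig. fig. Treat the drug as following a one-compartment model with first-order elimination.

460 mg

At steady state, F × (Dose/τ) = Css × CL.
Dose = Css × CL × τ / F = 28.8 × 2.820 × 4.63 / 0.81 = 464.2 mg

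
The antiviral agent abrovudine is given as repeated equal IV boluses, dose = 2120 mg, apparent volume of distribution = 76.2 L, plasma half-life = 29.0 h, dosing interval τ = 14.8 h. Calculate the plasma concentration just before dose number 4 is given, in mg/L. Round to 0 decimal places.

43 mg/L

C₀ per dose = Dose / Vd = 2120 / 76.2 = 27.82 mg/L
k = ln2 / t½ = 0.693147 / 29.0 = 0.02390 h⁻¹
Fraction remaining after one interval: r = e^(−kτ) = e^(−0.02390 × 14.8) = 0.7021
Before dose 4, 3 doses have been given (aged 1τ, 2τ, 3τ).
C_trough = C₀ × (r + r² + … + r^3) = C₀ × r(1−r^3)/(1−r)
        = 27.82 × 0.7021 × (1 − 0.3461) / (1 − 0.7021) = 42.87 mg/L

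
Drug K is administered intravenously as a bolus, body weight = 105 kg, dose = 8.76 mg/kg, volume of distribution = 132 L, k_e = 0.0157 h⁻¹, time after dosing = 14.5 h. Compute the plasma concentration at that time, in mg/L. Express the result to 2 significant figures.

5.5 mg/L

Total dose = 8.76 × 105 = 919.8 mg
C₀ = Dose / Vd = 919.8 / 132 = 6.968 mg/L
C = C₀ · e^(−k·t) = 6.968 × e^(−0.01570 × 14.5)
  = 6.968 × 0.7964 = 5.549 mg/L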